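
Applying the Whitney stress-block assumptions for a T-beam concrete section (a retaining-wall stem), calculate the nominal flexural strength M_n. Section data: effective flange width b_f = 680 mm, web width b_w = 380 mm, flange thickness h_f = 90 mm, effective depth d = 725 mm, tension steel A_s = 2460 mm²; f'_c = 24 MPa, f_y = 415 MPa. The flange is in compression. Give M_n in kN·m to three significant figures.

Tension: T = A_s f_y = 2460 × 415 = 1020900 N.
Try a within the flange: a = T/(0.85 f'_c b_f) = 1020900/(0.85 × 24 × 680) = 73.59 mm.
Since a = 73.59 ≤ h_f = 90 mm, the stress block lies entirely in the flange; analyse as a rectangular beam of width b_f.
M_n = T(d − a/2) = 1020900 × (725 − 36.795) = 702.59 × 10⁶ N·mm.
M_n = 702.59 kN·m.

M_n ≈ 703 kN·m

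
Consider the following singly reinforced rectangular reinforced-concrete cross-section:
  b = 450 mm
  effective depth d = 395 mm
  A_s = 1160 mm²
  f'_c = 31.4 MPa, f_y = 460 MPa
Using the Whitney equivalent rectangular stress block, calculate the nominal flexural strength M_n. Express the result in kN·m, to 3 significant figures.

T = A_s f_y = 1160 × 460 = 533600 N = 533.6 kN.
From C = T: a = T/(0.85 f'_c b) = 533600/(0.85 × 31.4 × 450) = 44.43 mm.
M_n = T(d − a/2) = 533.6 kN × (395 − 22.215) mm = 198.92 kN·m.

M_n ≈ 199 kN·m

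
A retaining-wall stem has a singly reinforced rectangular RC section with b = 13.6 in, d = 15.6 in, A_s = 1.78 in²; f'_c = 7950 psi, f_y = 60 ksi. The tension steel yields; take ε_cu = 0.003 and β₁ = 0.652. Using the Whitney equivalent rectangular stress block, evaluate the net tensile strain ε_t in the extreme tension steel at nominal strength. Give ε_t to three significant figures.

ε_t ≈ 0.0233

a = A_s f_y/(0.85 f'_c b) = 1.162 in.
β₁ = 0.652, so c = a/β₁ = 1.162/0.652 = 1.782 in.
From the linear strain diagram with ε_cu = 0.003: ε_t = 0.003 (d − c)/c = 0.003 × (15.6 − 1.782)/1.782 = 0.0233.
Since ε_t ≥ 0.005, the section is tension-controlled.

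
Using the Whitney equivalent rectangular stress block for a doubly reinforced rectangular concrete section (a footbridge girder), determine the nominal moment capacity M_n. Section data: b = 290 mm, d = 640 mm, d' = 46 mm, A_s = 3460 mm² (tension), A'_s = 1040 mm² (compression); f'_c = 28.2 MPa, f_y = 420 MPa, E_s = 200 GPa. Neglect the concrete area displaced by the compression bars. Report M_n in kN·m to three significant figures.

Assume both tension and compression steel yield.
Net tension couple steel: A_s − A'_s = 2420 mm².
a = (A_s − A'_s) f_y / (0.85 f'_c b) = 1016400/(0.85 × 28.2 × 290) = 146.22 mm.
c = a/β₁ = 146.22/0.849 = 172.23 mm; ε'_s = 0.003(c − d')/c = 0.0022 ≥ f_y/E_s = 0.0021, so compression steel does yield.
M_n = (A_s − A'_s) f_y (d − a/2) + A'_s f_y (d − d') = [1016400 × (640 − 73.11) + 436800 × (640 − 46)] × 10⁻⁶ = 576.19 + 259.46 = 835.65 kN·m.

M_n ≈ 836 kN·m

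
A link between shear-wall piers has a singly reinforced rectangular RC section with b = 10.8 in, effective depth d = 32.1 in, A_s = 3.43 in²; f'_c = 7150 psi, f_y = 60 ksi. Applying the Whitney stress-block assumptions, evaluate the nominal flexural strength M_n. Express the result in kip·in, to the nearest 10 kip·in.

M_n ≈ 6280 kip·in

T = A_s f_y = 3.43 × 60 = 205.8 kips.
a = T/(0.85 f'_c b) = 205.8/(0.85 × 7.15 × 10.8) = 3.135 in.
M_n = T(d − a/2) = 205.8 × (32.1 − 1.5675) = 6283.6 kip·in.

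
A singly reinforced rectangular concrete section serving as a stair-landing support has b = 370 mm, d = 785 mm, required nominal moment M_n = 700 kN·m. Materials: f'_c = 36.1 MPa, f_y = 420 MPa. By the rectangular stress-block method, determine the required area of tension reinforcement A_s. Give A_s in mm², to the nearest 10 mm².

With M_n = 0.85 f'_c a b (d − a/2), solve the quadratic for a:
a = d − √(d² − 2M_n/(0.85 f'_c b)) = 785 − √(785² − 2 × 700×10⁶/(0.85 × 36.1 × 370)) = 82.92 mm.
A_s = 0.85 f'_c a b / f_y = 0.85 × 36.1 × 82.92 × 370 / 420 = 2241.5 mm².

A_s ≈ 2240 mm²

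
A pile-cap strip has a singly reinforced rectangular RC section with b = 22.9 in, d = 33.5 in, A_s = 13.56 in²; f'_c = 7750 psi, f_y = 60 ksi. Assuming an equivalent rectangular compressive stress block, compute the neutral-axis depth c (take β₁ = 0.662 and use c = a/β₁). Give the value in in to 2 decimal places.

T = A_s f_y = 13.56 × 60 = 813.6 kips.
a = T/(0.85 f'_c b) = 813.6/(0.85 × 7.75 × 22.9) = 5.3933 in.
With β₁ = 0.662, c = a/β₁ = 5.3933/0.662 = 8.15 in.

c ≈ 8.15 in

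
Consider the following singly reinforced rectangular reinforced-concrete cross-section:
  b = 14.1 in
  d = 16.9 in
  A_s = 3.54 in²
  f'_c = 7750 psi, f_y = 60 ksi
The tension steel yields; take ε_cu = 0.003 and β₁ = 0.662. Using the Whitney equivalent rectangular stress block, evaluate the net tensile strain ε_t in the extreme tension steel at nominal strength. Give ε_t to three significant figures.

a = A_s f_y/(0.85 f'_c b) = 2.287 in.
β₁ = 0.662, so c = a/β₁ = 2.287/0.662 = 3.455 in.
From the linear strain diagram with ε_cu = 0.003: ε_t = 0.003 (d − c)/c = 0.003 × (16.9 − 3.455)/3.455 = 0.0117.
Since ε_t ≥ 0.005, the section is tension-controlled.

ε_t ≈ 0.0117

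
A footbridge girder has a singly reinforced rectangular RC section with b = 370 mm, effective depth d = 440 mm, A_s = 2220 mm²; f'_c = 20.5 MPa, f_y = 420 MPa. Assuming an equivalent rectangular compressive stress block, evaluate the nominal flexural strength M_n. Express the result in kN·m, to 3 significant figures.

T = A_s f_y = 2220 × 420 = 932400 N = 932.4 kN.
From C = T: a = T/(0.85 f'_c b) = 932400/(0.85 × 20.5 × 370) = 144.62 mm.
M_n = T(d − a/2) = 932.4 kN × (440 − 72.31) mm = 342.83 kN·m.

M_n ≈ 343 kN·m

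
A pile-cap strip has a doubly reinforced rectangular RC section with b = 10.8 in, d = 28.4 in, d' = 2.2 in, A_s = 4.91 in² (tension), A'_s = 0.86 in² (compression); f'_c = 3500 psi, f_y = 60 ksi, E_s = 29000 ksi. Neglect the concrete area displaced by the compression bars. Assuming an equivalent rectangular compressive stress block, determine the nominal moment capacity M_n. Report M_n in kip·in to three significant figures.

M_n ≈ 7330 kip·in

Assume both steels yield.
a = (A_s − A'_s) f_y/(0.85 f'_c b) = (4.91 − 0.86) × 60/(0.85 × 3.5 × 10.8) = 7.563 in.
c = a/β₁ = 7.563/0.85 = 8.898 in; ε'_s = 0.003(c − d')/c = 0.0023 ≥ ε_y = 0.0021, so the compression steel yields.
M_n = (A_s − A'_s) f_y (d − a/2) + A'_s f_y (d − d') = 243 × (28.4 − 3.7815) + 51.6 × (28.4 − 2.2) = 5982.3 + 1351.9 = 7334.2 kip·in.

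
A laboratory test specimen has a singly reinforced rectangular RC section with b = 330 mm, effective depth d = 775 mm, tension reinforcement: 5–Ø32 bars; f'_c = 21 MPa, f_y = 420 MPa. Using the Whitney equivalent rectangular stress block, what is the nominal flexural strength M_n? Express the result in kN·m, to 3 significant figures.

A_s = 5 × 804 = 4020 mm².
T = A_s f_y = 4020 × 420 = 1688400 N = 1688.4 kN.
From C = T: a = T/(0.85 f'_c b) = 1688400/(0.85 × 21 × 330) = 286.63 mm.
M_n = T(d − a/2) = 1688.4 kN × (775 − 143.315) mm = 1066.54 kN·m.

M_n ≈ 1070 kN·m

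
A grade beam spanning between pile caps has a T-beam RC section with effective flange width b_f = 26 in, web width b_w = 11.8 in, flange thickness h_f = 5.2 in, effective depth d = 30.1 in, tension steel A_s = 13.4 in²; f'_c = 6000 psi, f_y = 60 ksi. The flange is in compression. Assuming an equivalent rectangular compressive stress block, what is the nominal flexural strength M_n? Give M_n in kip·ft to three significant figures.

Tension: T = A_s f_y = 13.4 × 60 = 804 kips.
Try a within the flange: a = T/(0.85 f'_c b_f) = 804/(0.85 × 6 × 26) = 6.063 in.
a = 6.063 > h_f = 5.2 in: the block extends into the web. Split into flange-overhang and web parts.
C_f = 0.85 f'_c (b_f − b_w) h_f = 0.85 × 6 × (26 − 11.8) × 5.2 = 376.6 kips.
Remaining web compression depth: a_w = (T − C_f)/(0.85 f'_c b_w) = (804 − 376.6)/(0.85 × 6 × 11.8) = 7.102 in.
M_n = C_f(d − h_f/2) + (T − C_f)(d − a_w/2) = 376.6 × (30.1 − 2.6) + 427.4 × (30.1 − 3.551) = 10356.5 + 11347.0 = 21703.5 kip·in.
M_n = 21703.5/12 = 1808.63 kip·ft.

M_n ≈ 1810 kip·ft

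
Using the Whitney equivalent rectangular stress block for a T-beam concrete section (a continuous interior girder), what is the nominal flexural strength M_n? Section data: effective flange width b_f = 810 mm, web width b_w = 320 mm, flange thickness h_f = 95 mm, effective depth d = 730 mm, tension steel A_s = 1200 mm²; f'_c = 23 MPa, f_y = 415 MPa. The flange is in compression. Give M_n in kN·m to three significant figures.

Tension: T = A_s f_y = 1200 × 415 = 498000 N.
Try a within the flange: a = T/(0.85 f'_c b_f) = 498000/(0.85 × 23 × 810) = 31.45 mm.
Since a = 31.45 ≤ h_f = 95 mm, the stress block lies entirely in the flange; analyse as a rectangular beam of width b_f.
M_n = T(d − a/2) = 498000 × (730 − 15.725) = 355.71 × 10⁶ N·mm.
M_n = 355.71 kN·m.

M_n ≈ 356 kN·m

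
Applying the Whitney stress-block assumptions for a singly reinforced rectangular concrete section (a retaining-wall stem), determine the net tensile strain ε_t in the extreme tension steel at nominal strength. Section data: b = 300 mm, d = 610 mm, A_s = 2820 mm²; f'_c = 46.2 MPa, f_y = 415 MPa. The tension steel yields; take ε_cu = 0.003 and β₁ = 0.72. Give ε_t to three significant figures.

ε_t ≈ 0.0103

a = A_s f_y/(0.85 f'_c b) = 99.34 mm.
β₁ = 0.72, so c = a/β₁ = 99.34/0.72 = 137.97 mm.
From the linear strain diagram with ε_cu = 0.003: ε_t = 0.003 (d − c)/c = 0.003 × (610 − 137.97)/137.97 = 0.0103.
Since ε_t ≥ 0.005, the section is tension-controlled.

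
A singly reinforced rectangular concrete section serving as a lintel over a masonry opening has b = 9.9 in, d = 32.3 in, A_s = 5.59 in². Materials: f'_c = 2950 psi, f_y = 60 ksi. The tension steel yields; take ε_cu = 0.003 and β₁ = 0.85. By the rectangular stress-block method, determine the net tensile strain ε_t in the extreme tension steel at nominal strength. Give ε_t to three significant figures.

ε_t ≈ 0.00310

a = A_s f_y/(0.85 f'_c b) = 13.511 in.
β₁ = 0.85, so c = a/β₁ = 13.511/0.85 = 15.895 in.
From the linear strain diagram with ε_cu = 0.003: ε_t = 0.003 (d − c)/c = 0.003 × (32.3 − 15.895)/15.895 = 0.00310.
ε_t < 0.004 — the section is over-reinforced for flexure under ACI limits.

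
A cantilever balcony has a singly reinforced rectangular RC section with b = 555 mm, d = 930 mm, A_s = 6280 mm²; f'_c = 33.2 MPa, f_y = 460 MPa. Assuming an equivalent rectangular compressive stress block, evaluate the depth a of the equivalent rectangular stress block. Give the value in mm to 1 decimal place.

a ≈ 184.4 mm

T = A_s f_y = 6280 × 460 = 2888800 N = 2888.8 kN.
Setting C = 0.85 f'_c a b equal to T: a = 2888800/(0.85 × 33.2 × 555) = 184.4 mm.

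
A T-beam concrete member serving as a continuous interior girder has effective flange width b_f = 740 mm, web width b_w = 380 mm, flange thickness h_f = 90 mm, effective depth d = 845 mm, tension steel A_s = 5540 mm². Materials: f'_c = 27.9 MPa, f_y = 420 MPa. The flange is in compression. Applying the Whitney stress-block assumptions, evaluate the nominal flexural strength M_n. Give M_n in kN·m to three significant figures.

Tension: T = A_s f_y = 5540 × 420 = 2326800 N.
Try a within the flange: a = T/(0.85 f'_c b_f) = 2326800/(0.85 × 27.9 × 740) = 132.59 mm.
a = 132.59 > h_f = 90 mm: the block extends into the web. Split into flange-overhang and web parts.
C_f = 0.85 f'_c (b_f − b_w) h_f = 0.85 × 27.9 × (740 − 380) × 90 = 768366 N.
Remaining web compression depth: a_w = (T − C_f)/(0.85 f'_c b_w) = (2326800 − 768366)/(0.85 × 27.9 × 380) = 172.93 mm.
M_n = C_f(d − h_f/2) + (T − C_f)(d − a_w/2) = 768366 × (845 − 45) + 1558434 × (845 − 86.465) = 614.69 + 1182.13 = 1796.82 × 10⁶ N·mm.
M_n = 1796.82 kN·m.

M_n ≈ 1800 kN·m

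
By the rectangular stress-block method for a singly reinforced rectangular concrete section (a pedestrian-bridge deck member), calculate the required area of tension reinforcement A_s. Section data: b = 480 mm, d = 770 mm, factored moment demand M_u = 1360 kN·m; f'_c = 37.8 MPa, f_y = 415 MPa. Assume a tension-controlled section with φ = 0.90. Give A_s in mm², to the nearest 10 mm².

A_s ≈ 5200 mm²

M_n = M_u/φ = 1360/0.90 = 1511.11 kN·m.
With M_n = 0.85 f'_c a b (d − a/2), solve the quadratic for a:
a = d − √(d² − 2M_n/(0.85 f'_c b)) = 770 − √(770² − 2 × 1511.11×10⁶/(0.85 × 37.8 × 480)) = 139.97 mm.
A_s = 0.85 f'_c a b / f_y = 0.85 × 37.8 × 139.97 × 480 / 415 = 5201.6 mm².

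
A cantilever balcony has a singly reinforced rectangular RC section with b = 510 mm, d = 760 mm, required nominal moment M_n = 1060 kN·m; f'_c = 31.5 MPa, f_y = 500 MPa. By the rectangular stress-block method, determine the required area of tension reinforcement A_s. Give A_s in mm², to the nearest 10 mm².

With M_n = 0.85 f'_c a b (d − a/2), solve the quadratic for a:
a = d − √(d² − 2M_n/(0.85 f'_c b)) = 760 − √(760² − 2 × 1060×10⁶/(0.85 × 31.5 × 510)) = 110.12 mm.
A_s = 0.85 f'_c a b / f_y = 0.85 × 31.5 × 110.12 × 510 / 500 = 3007.4 mm².

A_s ≈ 3010 mm²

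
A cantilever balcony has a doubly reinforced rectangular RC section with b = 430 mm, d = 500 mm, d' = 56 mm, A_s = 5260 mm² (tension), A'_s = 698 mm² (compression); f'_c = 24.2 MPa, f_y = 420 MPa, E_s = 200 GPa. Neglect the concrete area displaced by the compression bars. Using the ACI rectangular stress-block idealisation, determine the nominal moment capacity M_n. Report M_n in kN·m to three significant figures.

Assume both tension and compression steel yield.
Net tension couple steel: A_s − A'_s = 4562 mm².
a = (A_s − A'_s) f_y / (0.85 f'_c b) = 1916040/(0.85 × 24.2 × 430) = 216.62 mm.
c = a/β₁ = 216.62/0.85 = 254.85 mm; ε'_s = 0.003(c − d')/c = 0.0023 ≥ f_y/E_s = 0.0021, so compression steel does yield.
M_n = (A_s − A'_s) f_y (d − a/2) + A'_s f_y (d − d') = [1916040 × (500 − 108.31) + 293160 × (500 − 56)] × 10⁻⁶ = 750.49 + 130.16 = 880.65 kN·m.

M_n ≈ 881 kN·m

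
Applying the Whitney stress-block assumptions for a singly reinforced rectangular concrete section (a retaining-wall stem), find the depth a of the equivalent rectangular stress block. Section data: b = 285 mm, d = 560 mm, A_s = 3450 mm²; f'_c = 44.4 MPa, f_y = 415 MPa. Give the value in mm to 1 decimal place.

T = A_s f_y = 3450 × 415 = 1431750 N = 1431.75 kN.
Setting C = 0.85 f'_c a b equal to T: a = 1431750/(0.85 × 44.4 × 285) = 133.1 mm.

a ≈ 133.1 mm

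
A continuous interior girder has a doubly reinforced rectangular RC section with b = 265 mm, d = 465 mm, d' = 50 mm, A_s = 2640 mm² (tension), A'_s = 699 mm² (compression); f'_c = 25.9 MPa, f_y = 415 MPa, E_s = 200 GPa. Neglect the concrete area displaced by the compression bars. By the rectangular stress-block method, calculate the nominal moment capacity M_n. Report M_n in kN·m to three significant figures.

Assume both tension and compression steel yield.
Net tension couple steel: A_s − A'_s = 1941 mm².
a = (A_s − A'_s) f_y / (0.85 f'_c b) = 805515/(0.85 × 25.9 × 265) = 138.07 mm.
c = a/β₁ = 138.07/0.85 = 162.44 mm; ε'_s = 0.003(c − d')/c = 0.0021 ≥ f_y/E_s = 0.0021, so compression steel does yield.
M_n = (A_s − A'_s) f_y (d − a/2) + A'_s f_y (d − d') = [805515 × (465 − 69.035) + 290085 × (465 − 50)] × 10⁻⁶ = 318.96 + 120.39 = 439.35 kN·m.

M_n ≈ 439 kN·m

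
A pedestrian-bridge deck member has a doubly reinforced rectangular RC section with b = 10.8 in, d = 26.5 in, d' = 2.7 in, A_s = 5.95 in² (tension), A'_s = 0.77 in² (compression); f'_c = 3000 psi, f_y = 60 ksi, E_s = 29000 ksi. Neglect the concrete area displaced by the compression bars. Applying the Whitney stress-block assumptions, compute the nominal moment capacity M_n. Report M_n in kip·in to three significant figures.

M_n ≈ 7580 kip·in

Assume both steels yield.
a = (A_s − A'_s) f_y/(0.85 f'_c b) = (5.95 − 0.77) × 60/(0.85 × 3 × 10.8) = 11.285 in.
c = a/β₁ = 11.285/0.85 = 13.276 in; ε'_s = 0.003(c − d')/c = 0.0024 ≥ ε_y = 0.0021, so the compression steel yields.
M_n = (A_s − A'_s) f_y (d − a/2) + A'_s f_y (d − d') = 310.8 × (26.5 − 5.6425) + 46.2 × (26.5 − 2.7) = 6482.5 + 1099.6 = 7582.1 kip·in.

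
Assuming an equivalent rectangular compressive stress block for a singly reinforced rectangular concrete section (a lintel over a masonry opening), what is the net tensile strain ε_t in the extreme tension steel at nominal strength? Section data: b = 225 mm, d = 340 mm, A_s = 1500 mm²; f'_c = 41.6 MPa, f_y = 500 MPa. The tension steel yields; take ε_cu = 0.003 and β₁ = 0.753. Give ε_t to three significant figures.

ε_t ≈ 0.00515

a = A_s f_y/(0.85 f'_c b) = 94.27 mm.
β₁ = 0.753, so c = a/β₁ = 94.27/0.753 = 125.19 mm.
From the linear strain diagram with ε_cu = 0.003: ε_t = 0.003 (d − c)/c = 0.003 × (340 − 125.19)/125.19 = 0.00515.
Since ε_t ≥ 0.005, the section is tension-controlled.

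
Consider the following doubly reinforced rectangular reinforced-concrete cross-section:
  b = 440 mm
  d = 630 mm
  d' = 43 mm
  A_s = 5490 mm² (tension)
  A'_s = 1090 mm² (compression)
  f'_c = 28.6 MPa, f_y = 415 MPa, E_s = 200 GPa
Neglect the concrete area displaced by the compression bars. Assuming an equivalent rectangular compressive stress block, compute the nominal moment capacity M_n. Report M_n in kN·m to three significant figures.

Assume both tension and compression steel yield.
Net tension couple steel: A_s − A'_s = 4400 mm².
a = (A_s − A'_s) f_y / (0.85 f'_c b) = 1826000/(0.85 × 28.6 × 440) = 170.71 mm.
c = a/β₁ = 170.71/0.846 = 201.78 mm; ε'_s = 0.003(c − d')/c = 0.0024 ≥ f_y/E_s = 0.0021, so compression steel does yield.
M_n = (A_s − A'_s) f_y (d − a/2) + A'_s f_y (d − d') = [1826000 × (630 − 85.355) + 452350 × (630 − 43)] × 10⁻⁶ = 994.52 + 265.53 = 1260.05 kN·m.

M_n ≈ 1260 kN·m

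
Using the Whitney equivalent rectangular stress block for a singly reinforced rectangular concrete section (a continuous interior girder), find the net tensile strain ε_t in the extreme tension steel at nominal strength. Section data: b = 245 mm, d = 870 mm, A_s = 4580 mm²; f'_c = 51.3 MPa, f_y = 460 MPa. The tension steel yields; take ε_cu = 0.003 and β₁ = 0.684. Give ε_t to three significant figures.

ε_t ≈ 0.00605

a = A_s f_y/(0.85 f'_c b) = 197.21 mm.
β₁ = 0.684, so c = a/β₁ = 197.21/0.684 = 288.32 mm.
From the linear strain diagram with ε_cu = 0.003: ε_t = 0.003 (d − c)/c = 0.003 × (870 − 288.32)/288.32 = 0.00605.
Since ε_t ≥ 0.005, the section is tension-controlled.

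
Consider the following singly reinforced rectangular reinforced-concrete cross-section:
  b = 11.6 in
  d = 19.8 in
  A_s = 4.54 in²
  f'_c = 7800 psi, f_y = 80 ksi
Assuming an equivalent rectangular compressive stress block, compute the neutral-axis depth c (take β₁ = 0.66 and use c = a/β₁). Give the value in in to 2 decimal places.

c ≈ 7.16 in

T = A_s f_y = 4.54 × 80 = 363.2 kips.
a = T/(0.85 f'_c b) = 363.2/(0.85 × 7.8 × 11.6) = 4.7225 in.
With β₁ = 0.66, c = a/β₁ = 4.7225/0.66 = 7.16 in.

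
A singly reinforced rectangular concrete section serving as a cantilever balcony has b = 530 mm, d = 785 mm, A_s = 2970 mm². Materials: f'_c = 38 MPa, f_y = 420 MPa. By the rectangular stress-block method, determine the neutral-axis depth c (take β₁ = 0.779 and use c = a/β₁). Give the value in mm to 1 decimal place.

T = A_s f_y = 2970 × 420 = 1247400 N = 1247.4 kN.
Setting C = 0.85 f'_c a b equal to T: a = 1247400/(0.85 × 38 × 530) = 72.866 mm.
With β₁ = 0.779, c = a/β₁ = 72.866/0.779 = 93.5 mm.

c ≈ 93.5 mm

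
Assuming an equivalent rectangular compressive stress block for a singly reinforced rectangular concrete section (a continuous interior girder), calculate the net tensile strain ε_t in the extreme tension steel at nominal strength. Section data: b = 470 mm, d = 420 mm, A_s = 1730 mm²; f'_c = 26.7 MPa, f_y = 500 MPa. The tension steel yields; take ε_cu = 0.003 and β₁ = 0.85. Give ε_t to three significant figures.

ε_t ≈ 0.0102

a = A_s f_y/(0.85 f'_c b) = 81.09 mm.
β₁ = 0.85, so c = a/β₁ = 81.09/0.85 = 95.40 mm.
From the linear strain diagram with ε_cu = 0.003: ε_t = 0.003 (d − c)/c = 0.003 × (420 − 95.40)/95.40 = 0.0102.
Since ε_t ≥ 0.005, the section is tension-controlled.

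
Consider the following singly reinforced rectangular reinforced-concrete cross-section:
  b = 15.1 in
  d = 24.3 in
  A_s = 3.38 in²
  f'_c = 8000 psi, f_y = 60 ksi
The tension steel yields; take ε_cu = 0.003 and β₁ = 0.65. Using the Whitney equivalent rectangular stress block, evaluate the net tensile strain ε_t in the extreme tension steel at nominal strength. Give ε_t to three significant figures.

ε_t ≈ 0.0210

a = A_s f_y/(0.85 f'_c b) = 1.975 in.
β₁ = 0.65, so c = a/β₁ = 1.975/0.65 = 3.038 in.
From the linear strain diagram with ε_cu = 0.003: ε_t = 0.003 (d − c)/c = 0.003 × (24.3 − 3.038)/3.038 = 0.0210.
Since ε_t ≥ 0.005, the section is tension-controlled.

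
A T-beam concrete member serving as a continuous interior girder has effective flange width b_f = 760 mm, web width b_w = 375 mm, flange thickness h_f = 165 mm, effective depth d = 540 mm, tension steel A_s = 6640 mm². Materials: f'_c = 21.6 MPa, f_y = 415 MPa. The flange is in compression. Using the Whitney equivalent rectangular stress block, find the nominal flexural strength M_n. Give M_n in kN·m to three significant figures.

Tension: T = A_s f_y = 6640 × 415 = 2755600 N.
Try a within the flange: a = T/(0.85 f'_c b_f) = 2755600/(0.85 × 21.6 × 760) = 197.48 mm.
a = 197.48 > h_f = 165 mm: the block extends into the web. Split into flange-overhang and web parts.
C_f = 0.85 f'_c (b_f − b_w) h_f = 0.85 × 21.6 × (760 − 375) × 165 = 1166319 N.
Remaining web compression depth: a_w = (T − C_f)/(0.85 f'_c b_w) = (2755600 − 1166319)/(0.85 × 21.6 × 375) = 230.83 mm.
M_n = C_f(d − h_f/2) + (T − C_f)(d − a_w/2) = 1166319 × (540 − 82.5) + 1589281 × (540 − 115.415) = 533.59 + 674.78 = 1208.37 × 10⁶ N·mm.
M_n = 1208.37 kN·m.

M_n ≈ 1210 kN·m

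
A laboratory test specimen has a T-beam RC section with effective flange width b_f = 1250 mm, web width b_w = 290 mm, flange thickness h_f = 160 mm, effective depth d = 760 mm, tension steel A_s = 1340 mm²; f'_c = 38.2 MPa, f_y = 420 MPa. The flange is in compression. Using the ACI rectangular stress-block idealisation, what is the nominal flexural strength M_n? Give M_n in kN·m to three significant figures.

M_n ≈ 424 kN·m

Tension: T = A_s f_y = 1340 × 420 = 562800 N.
Try a within the flange: a = T/(0.85 f'_c b_f) = 562800/(0.85 × 38.2 × 1250) = 13.87 mm.
Since a = 13.87 ≤ h_f = 160 mm, the stress block lies entirely in the flange; analyse as a rectangular beam of width b_f.
M_n = T(d − a/2) = 562800 × (760 − 6.935) = 423.82 × 10⁶ N·mm.
M_n = 423.82 kN·m.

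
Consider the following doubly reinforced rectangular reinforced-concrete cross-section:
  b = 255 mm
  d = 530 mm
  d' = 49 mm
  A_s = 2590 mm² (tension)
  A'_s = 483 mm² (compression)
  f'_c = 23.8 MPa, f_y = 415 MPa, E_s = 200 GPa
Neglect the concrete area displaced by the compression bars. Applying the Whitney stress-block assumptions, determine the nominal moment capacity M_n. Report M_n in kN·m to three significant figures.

Assume both tension and compression steel yield.
Net tension couple steel: A_s − A'_s = 2107 mm².
a = (A_s − A'_s) f_y / (0.85 f'_c b) = 874405/(0.85 × 23.8 × 255) = 169.50 mm.
c = a/β₁ = 169.50/0.85 = 199.41 mm; ε'_s = 0.003(c − d')/c = 0.0023 ≥ f_y/E_s = 0.0021, so compression steel does yield.
M_n = (A_s − A'_s) f_y (d − a/2) + A'_s f_y (d − d') = [874405 × (530 − 84.75) + 200445 × (530 − 49)] × 10⁻⁶ = 389.33 + 96.41 = 485.74 kN·m.

M_n ≈ 486 kN·m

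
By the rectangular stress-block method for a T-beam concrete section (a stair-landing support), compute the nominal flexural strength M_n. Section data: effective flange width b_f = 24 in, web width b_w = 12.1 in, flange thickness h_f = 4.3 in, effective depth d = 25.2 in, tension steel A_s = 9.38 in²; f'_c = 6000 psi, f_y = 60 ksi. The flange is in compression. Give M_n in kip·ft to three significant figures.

Tension: T = A_s f_y = 9.38 × 60 = 562.8 kips.
Try a within the flange: a = T/(0.85 f'_c b_f) = 562.8/(0.85 × 6 × 24) = 4.598 in.
a = 4.598 > h_f = 4.3 in: the block extends into the web. Split into flange-overhang and web parts.
C_f = 0.85 f'_c (b_f − b_w) h_f = 0.85 × 6 × (24 − 12.1) × 4.3 = 261.0 kips.
Remaining web compression depth: a_w = (T − C_f)/(0.85 f'_c b_w) = (562.8 − 261.0)/(0.85 × 6 × 12.1) = 4.891 in.
M_n = C_f(d − h_f/2) + (T − C_f)(d − a_w/2) = 261.0 × (25.2 − 2.15) + 301.8 × (25.2 − 2.4455) = 6016.1 + 6867.3 = 12883.4 kip·in.
M_n = 12883.4/12 = 1073.62 kip·ft.

M_n ≈ 1070 kip·ft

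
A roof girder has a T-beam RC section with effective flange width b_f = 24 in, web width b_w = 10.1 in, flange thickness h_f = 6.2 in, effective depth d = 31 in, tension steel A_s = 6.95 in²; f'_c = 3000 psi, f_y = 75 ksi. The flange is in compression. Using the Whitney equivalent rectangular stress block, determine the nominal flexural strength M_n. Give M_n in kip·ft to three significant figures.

M_n ≈ 1140 kip·ft

Tension: T = A_s f_y = 6.95 × 75 = 521.25 kips.
Try a within the flange: a = T/(0.85 f'_c b_f) = 521.25/(0.85 × 3 × 24) = 8.517 in.
a = 8.517 > h_f = 6.2 in: the block extends into the web. Split into flange-overhang and web parts.
C_f = 0.85 f'_c (b_f − b_w) h_f = 0.85 × 3 × (24 − 10.1) × 6.2 = 219.8 kips.
Remaining web compression depth: a_w = (T − C_f)/(0.85 f'_c b_w) = (521.25 − 219.8)/(0.85 × 3 × 10.1) = 11.705 in.
M_n = C_f(d − h_f/2) + (T − C_f)(d − a_w/2) = 219.8 × (31 − 3.1) + 301.45 × (31 − 5.8525) = 6132.4 + 7580.7 = 13713.1 kip·in.
M_n = 13713.1/12 = 1142.76 kip·ft.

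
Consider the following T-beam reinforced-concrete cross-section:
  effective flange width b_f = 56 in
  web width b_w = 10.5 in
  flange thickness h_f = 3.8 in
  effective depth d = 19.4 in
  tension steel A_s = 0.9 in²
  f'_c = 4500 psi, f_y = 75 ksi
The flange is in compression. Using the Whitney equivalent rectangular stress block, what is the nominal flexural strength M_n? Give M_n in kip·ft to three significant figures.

Tension: T = A_s f_y = 0.9 × 75 = 67.5 kips.
Try a within the flange: a = T/(0.85 f'_c b_f) = 67.5/(0.85 × 4.5 × 56) = 0.315 in.
Since a = 0.315 ≤ h_f = 3.8 in, the stress block lies entirely in the flange; analyse as a rectangular beam of width b_f.
M_n = T(d − a/2) = 67.5 × (19.4 − 0.1575) = 1298.9 kip·in.
M_n = 1298.9/12 = 108.24 kip·ft.

M_n ≈ 108 kip·ft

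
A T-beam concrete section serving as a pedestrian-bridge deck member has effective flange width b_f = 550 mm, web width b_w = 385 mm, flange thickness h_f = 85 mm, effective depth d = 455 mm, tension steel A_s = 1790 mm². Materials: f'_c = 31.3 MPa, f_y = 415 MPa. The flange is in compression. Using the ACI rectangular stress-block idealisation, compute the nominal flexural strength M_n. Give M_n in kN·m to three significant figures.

M_n ≈ 319 kN·m

Tension: T = A_s f_y = 1790 × 415 = 742850 N.
Try a within the flange: a = T/(0.85 f'_c b_f) = 742850/(0.85 × 31.3 × 550) = 50.77 mm.
Since a = 50.77 ≤ h_f = 85 mm, the stress block lies entirely in the flange; analyse as a rectangular beam of width b_f.
M_n = T(d − a/2) = 742850 × (455 − 25.385) = 319.14 × 10⁶ N·mm.
M_n = 319.14 kN·m.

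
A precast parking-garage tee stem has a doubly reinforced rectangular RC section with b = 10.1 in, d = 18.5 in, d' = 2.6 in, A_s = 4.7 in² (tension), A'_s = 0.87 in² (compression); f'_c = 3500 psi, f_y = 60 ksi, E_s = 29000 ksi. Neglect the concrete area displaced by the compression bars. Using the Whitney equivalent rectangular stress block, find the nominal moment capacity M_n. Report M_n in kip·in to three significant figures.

M_n ≈ 4200 kip·in

Assume both steels yield.
a = (A_s − A'_s) f_y/(0.85 f'_c b) = (4.7 − 0.87) × 60/(0.85 × 3.5 × 10.1) = 7.648 in.
c = a/β₁ = 7.648/0.85 = 8.998 in; ε'_s = 0.003(c − d')/c = 0.0021 ≥ ε_y = 0.0021, so the compression steel yields.
M_n = (A_s − A'_s) f_y (d − a/2) + A'_s f_y (d − d') = 229.8 × (18.5 − 3.824) + 52.2 × (18.5 − 2.6) = 3372.5 + 830.0 = 4202.5 kip·in.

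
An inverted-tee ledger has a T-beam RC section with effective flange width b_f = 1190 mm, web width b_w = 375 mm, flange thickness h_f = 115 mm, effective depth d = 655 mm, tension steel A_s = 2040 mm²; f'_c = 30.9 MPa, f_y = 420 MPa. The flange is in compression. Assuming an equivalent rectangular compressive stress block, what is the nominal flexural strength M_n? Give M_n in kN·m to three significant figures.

Tension: T = A_s f_y = 2040 × 420 = 856800 N.
Try a within the flange: a = T/(0.85 f'_c b_f) = 856800/(0.85 × 30.9 × 1190) = 27.41 mm.
Since a = 27.41 ≤ h_f = 115 mm, the stress block lies entirely in the flange; analyse as a rectangular beam of width b_f.
M_n = T(d − a/2) = 856800 × (655 − 13.705) = 549.46 × 10⁶ N·mm.
M_n = 549.46 kN·m.

M_n ≈ 549 kN·m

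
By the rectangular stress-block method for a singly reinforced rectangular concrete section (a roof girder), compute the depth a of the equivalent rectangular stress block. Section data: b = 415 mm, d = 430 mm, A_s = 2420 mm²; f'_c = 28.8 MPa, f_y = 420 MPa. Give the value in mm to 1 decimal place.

T = A_s f_y = 2420 × 420 = 1016400 N = 1016.4 kN.
Setting C = 0.85 f'_c a b equal to T: a = 1016400/(0.85 × 28.8 × 415) = 100.0 mm.

a ≈ 100.0 mm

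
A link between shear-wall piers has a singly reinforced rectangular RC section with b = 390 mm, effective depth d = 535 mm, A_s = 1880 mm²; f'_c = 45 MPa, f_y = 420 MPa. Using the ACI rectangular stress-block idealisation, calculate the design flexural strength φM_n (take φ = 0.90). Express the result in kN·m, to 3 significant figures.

T = A_s f_y = 1880 × 420 = 789600 N = 789.6 kN.
From C = T: a = T/(0.85 f'_c b) = 789600/(0.85 × 45 × 390) = 52.93 mm.
M_n = T(d − a/2) = 789.6 kN × (535 − 26.465) mm = 401.54 kN·m.
φM_n = 0.90 × 401.54 = 361.39 kN·m.

φM_n ≈ 361 kN·m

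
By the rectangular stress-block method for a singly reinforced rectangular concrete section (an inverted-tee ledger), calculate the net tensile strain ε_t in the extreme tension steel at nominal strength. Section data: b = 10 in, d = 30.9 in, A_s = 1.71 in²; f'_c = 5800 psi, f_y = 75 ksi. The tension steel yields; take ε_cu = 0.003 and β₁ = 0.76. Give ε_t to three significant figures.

a = A_s f_y/(0.85 f'_c b) = 2.601 in.
β₁ = 0.76, so c = a/β₁ = 2.601/0.76 = 3.422 in.
From the linear strain diagram with ε_cu = 0.003: ε_t = 0.003 (d − c)/c = 0.003 × (30.9 − 3.422)/3.422 = 0.0241.
Since ε_t ≥ 0.005, the section is tension-controlled.

ε_t ≈ 0.0241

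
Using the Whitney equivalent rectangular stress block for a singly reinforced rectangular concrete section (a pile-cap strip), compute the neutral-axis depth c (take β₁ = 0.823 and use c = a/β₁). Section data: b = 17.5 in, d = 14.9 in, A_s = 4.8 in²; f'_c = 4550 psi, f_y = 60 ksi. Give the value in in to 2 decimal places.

T = A_s f_y = 4.8 × 60 = 288 kips.
a = T/(0.85 f'_c b) = 288/(0.85 × 4.55 × 17.5) = 4.2552 in.
With β₁ = 0.823, c = a/β₁ = 4.2552/0.823 = 5.17 in.

c ≈ 5.17 in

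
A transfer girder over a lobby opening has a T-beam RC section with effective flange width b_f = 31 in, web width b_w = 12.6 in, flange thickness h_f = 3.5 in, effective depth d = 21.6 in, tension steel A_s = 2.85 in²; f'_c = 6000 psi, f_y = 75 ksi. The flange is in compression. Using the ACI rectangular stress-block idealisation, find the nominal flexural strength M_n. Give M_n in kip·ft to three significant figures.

Tension: T = A_s f_y = 2.85 × 75 = 213.75 kips.
Try a within the flange: a = T/(0.85 f'_c b_f) = 213.75/(0.85 × 6 × 31) = 1.352 in.
Since a = 1.352 ≤ h_f = 3.5 in, the stress block lies entirely in the flange; analyse as a rectangular beam of width b_f.
M_n = T(d − a/2) = 213.75 × (21.6 − 0.676) = 4472.5 kip·in.
M_n = 4472.5/12 = 372.71 kip·ft.

M_n ≈ 373 kip·ft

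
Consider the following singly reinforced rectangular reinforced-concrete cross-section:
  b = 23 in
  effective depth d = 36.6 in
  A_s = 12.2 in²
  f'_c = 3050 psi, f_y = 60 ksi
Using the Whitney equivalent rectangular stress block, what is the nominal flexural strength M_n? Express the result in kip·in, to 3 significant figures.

M_n ≈ 22300 kip·in

T = A_s f_y = 12.2 × 60 = 732 kips.
a = T/(0.85 f'_c b) = 732/(0.85 × 3.05 × 23) = 12.276 in.
M_n = T(d − a/2) = 732 × (36.6 − 6.138) = 22298.2 kip·in.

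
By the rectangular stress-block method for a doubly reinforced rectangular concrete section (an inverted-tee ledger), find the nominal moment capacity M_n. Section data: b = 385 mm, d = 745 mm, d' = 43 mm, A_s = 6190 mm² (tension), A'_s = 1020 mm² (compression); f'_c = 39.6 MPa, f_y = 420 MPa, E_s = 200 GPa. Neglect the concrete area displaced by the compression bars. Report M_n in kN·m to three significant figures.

Assume both tension and compression steel yield.
Net tension couple steel: A_s − A'_s = 5170 mm².
a = (A_s − A'_s) f_y / (0.85 f'_c b) = 2171400/(0.85 × 39.6 × 385) = 167.56 mm.
c = a/β₁ = 167.56/0.767 = 218.46 mm; ε'_s = 0.003(c − d')/c = 0.0024 ≥ f_y/E_s = 0.0021, so compression steel does yield.
M_n = (A_s − A'_s) f_y (d − a/2) + A'_s f_y (d − d') = [2171400 × (745 − 83.78) + 428400 × (745 − 43)] × 10⁻⁶ = 1435.77 + 300.74 = 1736.51 kN·m.

M_n ≈ 1740 kN·m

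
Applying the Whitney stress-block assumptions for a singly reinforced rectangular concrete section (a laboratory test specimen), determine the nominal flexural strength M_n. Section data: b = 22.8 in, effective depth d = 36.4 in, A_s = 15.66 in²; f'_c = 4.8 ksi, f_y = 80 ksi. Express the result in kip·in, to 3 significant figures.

T = A_s f_y = 15.66 × 80 = 1252.8 kips.
a = T/(0.85 f'_c b) = 1252.8/(0.85 × 4.8 × 22.8) = 13.467 in.
M_n = T(d − a/2) = 1252.8 × (36.4 − 6.7335) = 37166.2 kip·in.

M_n ≈ 37200 kip·in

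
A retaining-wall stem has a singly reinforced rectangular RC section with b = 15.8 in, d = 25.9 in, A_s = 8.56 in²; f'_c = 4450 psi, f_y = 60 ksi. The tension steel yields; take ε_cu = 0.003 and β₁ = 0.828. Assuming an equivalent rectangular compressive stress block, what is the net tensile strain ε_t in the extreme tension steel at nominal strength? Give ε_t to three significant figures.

ε_t ≈ 0.00449

a = A_s f_y/(0.85 f'_c b) = 8.594 in.
β₁ = 0.828, so c = a/β₁ = 8.594/0.828 = 10.379 in.
From the linear strain diagram with ε_cu = 0.003: ε_t = 0.003 (d − c)/c = 0.003 × (25.9 − 10.379)/10.379 = 0.00449.
ε_t is between 0.004 and 0.005 — transition zone.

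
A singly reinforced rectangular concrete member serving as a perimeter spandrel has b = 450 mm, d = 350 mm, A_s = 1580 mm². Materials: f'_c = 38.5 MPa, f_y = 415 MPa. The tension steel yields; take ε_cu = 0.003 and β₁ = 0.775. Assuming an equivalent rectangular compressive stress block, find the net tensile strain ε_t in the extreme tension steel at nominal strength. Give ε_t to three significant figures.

ε_t ≈ 0.0153

a = A_s f_y/(0.85 f'_c b) = 44.53 mm.
β₁ = 0.775, so c = a/β₁ = 44.53/0.775 = 57.46 mm.
From the linear strain diagram with ε_cu = 0.003: ε_t = 0.003 (d − c)/c = 0.003 × (350 − 57.46)/57.46 = 0.0153.
Since ε_t ≥ 0.005, the section is tension-controlled.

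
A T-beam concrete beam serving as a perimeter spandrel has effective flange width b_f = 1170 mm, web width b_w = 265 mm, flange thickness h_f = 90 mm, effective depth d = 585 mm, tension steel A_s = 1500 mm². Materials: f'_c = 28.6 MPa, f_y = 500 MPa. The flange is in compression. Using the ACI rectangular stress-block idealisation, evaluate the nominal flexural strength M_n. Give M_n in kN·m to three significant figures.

Tension: T = A_s f_y = 1500 × 500 = 750000 N.
Try a within the flange: a = T/(0.85 f'_c b_f) = 750000/(0.85 × 28.6 × 1170) = 26.37 mm.
Since a = 26.37 ≤ h_f = 90 mm, the stress block lies entirely in the flange; analyse as a rectangular beam of width b_f.
M_n = T(d − a/2) = 750000 × (585 − 13.185) = 428.86 × 10⁶ N·mm.
M_n = 428.86 kN·m.

M_n ≈ 429 kN·m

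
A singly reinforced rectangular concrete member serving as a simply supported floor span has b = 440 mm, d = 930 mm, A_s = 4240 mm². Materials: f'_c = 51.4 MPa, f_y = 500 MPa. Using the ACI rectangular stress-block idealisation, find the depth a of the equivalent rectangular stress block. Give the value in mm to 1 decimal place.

T = A_s f_y = 4240 × 500 = 2120000 N = 2120 kN.
Setting C = 0.85 f'_c a b equal to T: a = 2120000/(0.85 × 51.4 × 440) = 110.3 mm.

a ≈ 110.3 mm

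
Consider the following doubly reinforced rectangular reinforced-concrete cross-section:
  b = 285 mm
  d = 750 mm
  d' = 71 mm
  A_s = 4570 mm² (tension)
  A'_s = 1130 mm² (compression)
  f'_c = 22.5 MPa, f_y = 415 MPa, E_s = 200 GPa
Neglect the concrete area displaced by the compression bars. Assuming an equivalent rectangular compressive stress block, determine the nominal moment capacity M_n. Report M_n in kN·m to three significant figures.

M_n ≈ 1200 kN·m

Assume both tension and compression steel yield.
Net tension couple steel: A_s − A'_s = 3440 mm².
a = (A_s − A'_s) f_y / (0.85 f'_c b) = 1427600/(0.85 × 22.5 × 285) = 261.91 mm.
c = a/β₁ = 261.91/0.85 = 308.13 mm; ε'_s = 0.003(c − d')/c = 0.0023 ≥ f_y/E_s = 0.0021, so compression steel does yield.
M_n = (A_s − A'_s) f_y (d − a/2) + A'_s f_y (d − d') = [1427600 × (750 − 130.955) + 468950 × (750 − 71)] × 10⁻⁶ = 883.75 + 318.42 = 1202.17 kN·m.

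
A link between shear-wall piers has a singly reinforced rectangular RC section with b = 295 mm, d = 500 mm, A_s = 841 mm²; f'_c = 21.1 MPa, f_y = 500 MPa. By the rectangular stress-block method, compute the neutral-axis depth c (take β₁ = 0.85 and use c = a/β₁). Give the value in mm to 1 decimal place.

T = A_s f_y = 841 × 500 = 420500 N = 420.5 kN.
Setting C = 0.85 f'_c a b equal to T: a = 420500/(0.85 × 21.1 × 295) = 79.477 mm.
With β₁ = 0.85, c = a/β₁ = 79.477/0.85 = 93.5 mm.

c ≈ 93.5 mm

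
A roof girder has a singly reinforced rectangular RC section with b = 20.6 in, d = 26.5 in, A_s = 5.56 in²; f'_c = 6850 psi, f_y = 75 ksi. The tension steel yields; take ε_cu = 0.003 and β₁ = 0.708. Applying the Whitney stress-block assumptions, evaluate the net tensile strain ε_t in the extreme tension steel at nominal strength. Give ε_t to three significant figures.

a = A_s f_y/(0.85 f'_c b) = 3.477 in.
β₁ = 0.708, so c = a/β₁ = 3.477/0.708 = 4.911 in.
From the linear strain diagram with ε_cu = 0.003: ε_t = 0.003 (d − c)/c = 0.003 × (26.5 − 4.911)/4.911 = 0.0132.
Since ε_t ≥ 0.005, the section is tension-controlled.

ε_t ≈ 0.0132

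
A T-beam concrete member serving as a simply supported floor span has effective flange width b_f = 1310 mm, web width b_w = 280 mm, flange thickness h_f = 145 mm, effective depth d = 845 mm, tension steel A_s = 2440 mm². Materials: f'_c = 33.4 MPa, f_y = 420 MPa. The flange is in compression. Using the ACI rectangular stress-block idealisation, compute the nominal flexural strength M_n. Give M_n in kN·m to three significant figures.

Tension: T = A_s f_y = 2440 × 420 = 1024800 N.
Try a within the flange: a = T/(0.85 f'_c b_f) = 1024800/(0.85 × 33.4 × 1310) = 27.56 mm.
Since a = 27.56 ≤ h_f = 145 mm, the stress block lies entirely in the flange; analyse as a rectangular beam of width b_f.
M_n = T(d − a/2) = 1024800 × (845 − 13.78) = 851.83 × 10⁶ N·mm.
M_n = 851.83 kN·m.

M_n ≈ 852 kN·m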